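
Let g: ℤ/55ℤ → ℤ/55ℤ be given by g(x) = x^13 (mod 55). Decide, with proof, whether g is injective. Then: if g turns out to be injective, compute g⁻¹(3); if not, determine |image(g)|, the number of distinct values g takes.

53

Computing x^13 mod 55 for each x (by repeated squaring, reducing mod 55 at every step), the values g(0), g(1), …, g(54) are: 0, 1, 52, 38, 9, 15, 51, 2, 28, 14, 10, 11, 12, 8, 49, 20, 26, 7, 13, 39, 25, 21, 22, 23, 19, 5, 31, 37, 18, 24, 50, 36, 32, 33, 34, 30, 16, 42, 48, 29, 35, 6, 47, 43, 44, 45, 41, 27, 53, 4, 40, 46, 17, 3, 54.
Every element of ℤ/55ℤ appears exactly once in this list, so g is a bijection, and in particular injective.
Since g is injective, we read off the preimage of 3 from the same table: g(53) = 3, so g⁻¹(3) = 53.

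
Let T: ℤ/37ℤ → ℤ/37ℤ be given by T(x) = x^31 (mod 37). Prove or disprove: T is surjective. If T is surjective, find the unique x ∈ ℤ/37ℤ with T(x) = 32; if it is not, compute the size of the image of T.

19

Since 37 is prime, the nonzero elements of ℤ/37ℤ form a cyclic group of order 36.
As gcd(31, 36) = 1, raising to the 31st power is a bijection on this group: if a^31 ≡ b^31 then (ab^{−1})^31 = 1, and the only element of order dividing gcd(31, 36) = 1 is 1, so a = b.
With T(0) = 0 this makes T injective on all of ℤ/37ℤ, hence bijective (finite equal-size domain and codomain). In particular T is surjective.
Since T is surjective, we find the preimage of 32. The inverse of x ↦ x^31 on (ℤ/37ℤ)^× is x ↦ x^7, because 31·7 = 217 = 6·36 + 1 ≡ 1 (mod 36) and x^{36} = 1 for x ≠ 0 (Fermat). So T⁻¹(32) = 32^7 mod 37.
Repeated squaring mod 37: 32^1 ≡ 32, 32^2 ≡ 32² = 1024 ≡ 25, 32^4 ≡ 25² = 625 ≡ 33. Since 7 = 4 + 2 + 1, 32^7 ≡ 33·25·32: 33·25 = 825 ≡ 11, then 11·32 = 352 ≡ 19. So 32^7 ≡ 19 (mod 37).
Hence T⁻¹(32) = 19.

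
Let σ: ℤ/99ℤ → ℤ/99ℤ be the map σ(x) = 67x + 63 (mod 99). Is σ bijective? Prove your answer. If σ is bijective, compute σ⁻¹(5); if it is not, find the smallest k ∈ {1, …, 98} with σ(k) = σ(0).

Suppose σ(x_1) = σ(x_2) in ℤ/99ℤ. Then 67x_1 + 63 ≡ 67x_2 + 63 (mod 99), thus 67(x_1 − x_2) ≡ 0 (mod 99).
Since gcd(67, 99) = 1, 67 is invertible modulo 99, hence x_1 − x_2 ≡ 0 (mod 99), i.e. x_1 = x_2.
We now compute 67⁻¹ mod 99 explicitly. Euclid's algorithm: 99 = 1·67 + 32, 67 = 2·32 + 3, 32 = 10·3 + 2, 3 = 1·2 + 1; back-substituting gives 1 = 34·67 − 23·99, so 67⁻¹ ≡ 34 (mod 99).
For any y ∈ ℤ/99ℤ, x = 34(y − 63) mod 99 satisfies σ(x) = 67·34(y − 63) + 63 ≡ y (since 67·34 ≡ 1 mod 99). So every y has a preimage.
So σ is bijective.
Since σ is bijective, we compute σ⁻¹(5): solve 67x + 63 ≡ 5 (mod 99), i.e. 67x ≡ 41 (mod 99).
Multiplying by 67⁻¹ = 34 gives x ≡ 34·41 = 1394 = 14·99 + 8 ≡ 8 (mod 99).
Check: σ(8) = 67·8 + 63 = 599 = 6·99 + 5 ≡ 5 (mod 99).

8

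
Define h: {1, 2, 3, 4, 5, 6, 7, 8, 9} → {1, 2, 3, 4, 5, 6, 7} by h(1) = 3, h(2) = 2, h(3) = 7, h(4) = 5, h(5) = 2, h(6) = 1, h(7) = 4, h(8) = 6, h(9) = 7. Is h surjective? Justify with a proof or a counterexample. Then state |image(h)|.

Every element of the codomain has a preimage: 1 = h(6), 2 = h(2), 3 = h(1), 4 = h(7), 5 = h(4), 6 = h(8), 7 = h(3).
Hence h is surjective.
The image of h is {1, 2, 3, 4, 5, 6, 7}, which has 7 elements.

7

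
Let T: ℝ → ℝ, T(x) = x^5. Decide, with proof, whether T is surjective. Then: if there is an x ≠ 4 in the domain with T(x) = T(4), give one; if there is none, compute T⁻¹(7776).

For any y ∈ ℝ, x = y^{1/5} ∈ ℝ gives T(x) = y, so T is surjective.
Since x ↦ x^5 is strictly increasing on ℝ, it is injective there, so no x ≠ 4 in the domain has T(x) = T(4). We therefore compute T⁻¹(7776) = 7776^{1/5} = 6 (indeed 6^5 = 7776).

6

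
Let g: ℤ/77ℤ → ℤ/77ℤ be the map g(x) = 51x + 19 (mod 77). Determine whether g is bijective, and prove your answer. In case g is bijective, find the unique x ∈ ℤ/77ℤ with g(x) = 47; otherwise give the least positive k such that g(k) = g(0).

70

If g(u) = g(v), then 51u ≡ 51v (mod 77). Because gcd(51, 77) = 1, we may cancel 51 to get u ≡ v (mod 77).
We now compute 51⁻¹ mod 77 explicitly. Euclid's algorithm: 77 = 1·51 + 26, 51 = 1·26 + 25, 26 = 1·25 + 1; back-substituting gives 1 = 74·51 − 49·77, so 51⁻¹ ≡ 74 (mod 77).
For any y ∈ ℤ/77ℤ, x = 74(y − 19) mod 77 satisfies g(x) = 51·74(y − 19) + 19 ≡ y (since 51·74 ≡ 1 mod 77). So every y has a preimage.
Hence g is bijective.
Since g is bijective, we find g⁻¹(47): we need 51x ≡ 47 − 19 ≡ 28 (mod 77). Using 51⁻¹ = 74: x ≡ 74·28 = 2072 = 26·77 + 70, so x = 70.
Check: g(70) = 51·70 + 19 = 3589 = 46·77 + 47 ≡ 47 (mod 77).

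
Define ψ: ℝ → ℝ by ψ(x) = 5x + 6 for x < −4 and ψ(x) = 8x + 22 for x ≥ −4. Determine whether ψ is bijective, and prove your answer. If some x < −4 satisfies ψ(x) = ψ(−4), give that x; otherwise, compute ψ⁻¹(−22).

-28/5

Both pieces are strictly increasing (slopes 5 and 8), so each is injective on its own interval.
The left piece maps (−∞, −4) onto (−∞, −14); the right piece maps [−4, ∞) onto [−10, ∞).
The images leave a gap (−14 has no preimage), so ψ is not surjective, hence not bijective.
Because the two images are disjoint, no x < −4 has ψ(x) = ψ(−4), so we compute ψ⁻¹(−22): −22 lies in (−∞, −14), so solve 5x + 6 = −22: x = (−22 − 6)/5 = −28/5.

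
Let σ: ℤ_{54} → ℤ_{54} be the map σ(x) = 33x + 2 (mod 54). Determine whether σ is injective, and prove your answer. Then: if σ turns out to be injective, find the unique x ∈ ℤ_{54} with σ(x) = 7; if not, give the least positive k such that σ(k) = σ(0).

18

We have gcd(33, 54) = 3 > 1. Taking u = 0 and v = 18: σ(0) = 2 and σ(18) = 33·18 + 2 = 596 ≡ 2 (mod 54).
So σ(0) = σ(18) while 0 ≠ 18, therefore σ is not injective.
Since σ is not injective, we find the least positive k with σ(k) = σ(0): this means 33k ≡ 0 (mod 54), i.e. 54 ∣ 33k. Since gcd(33, 54) = 3, dividing through by 3 this holds exactly when 18 ∣ 11k, and as gcd(11, 18) = 1, exactly when 18 ∣ k.
The smallest positive such k is 18.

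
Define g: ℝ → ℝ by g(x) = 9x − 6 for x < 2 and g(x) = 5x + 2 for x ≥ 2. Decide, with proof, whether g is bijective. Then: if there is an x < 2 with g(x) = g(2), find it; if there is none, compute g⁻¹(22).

Both pieces are strictly increasing (slopes 9 and 5), so each is injective on its own interval.
The left piece maps (−∞, 2) onto (−∞, 12); the right piece maps [2, ∞) onto [12, ∞).
Since 12 = 12, the images partition ℝ: g is injective and surjective, hence bijective.
Because the two images are disjoint, no x < 2 has g(x) = g(2), so we compute g⁻¹(22): 22 lies in [12, ∞), so solve 5x + 2 = 22: x = (22 − 2)/5 = 4.

4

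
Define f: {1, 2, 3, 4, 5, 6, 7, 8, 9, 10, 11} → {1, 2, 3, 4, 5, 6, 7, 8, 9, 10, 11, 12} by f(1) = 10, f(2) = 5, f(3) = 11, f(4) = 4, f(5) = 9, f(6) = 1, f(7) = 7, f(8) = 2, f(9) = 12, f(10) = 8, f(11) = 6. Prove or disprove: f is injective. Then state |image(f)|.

11

The values f(1), …, f(11) are 10, 5, 11, 4, 9, 1, 7, 2, 12, 8, 6 — all distinct.
So f(s) = f(t) only when s = t, and f is injective.
The image of f is {1, 2, 4, 5, 6, 7, 8, 9, 10, 11, 12}, which has 11 elements.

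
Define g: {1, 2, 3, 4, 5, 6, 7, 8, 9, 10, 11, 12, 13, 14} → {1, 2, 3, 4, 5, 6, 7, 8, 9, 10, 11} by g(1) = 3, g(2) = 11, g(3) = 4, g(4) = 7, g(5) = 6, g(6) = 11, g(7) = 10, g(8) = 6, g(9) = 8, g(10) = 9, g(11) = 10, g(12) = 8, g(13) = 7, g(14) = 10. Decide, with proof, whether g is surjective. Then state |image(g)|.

No element maps to 1, so g is not surjective.
The image of g is {3, 4, 6, 7, 8, 9, 10, 11}, which has 8 elements.

8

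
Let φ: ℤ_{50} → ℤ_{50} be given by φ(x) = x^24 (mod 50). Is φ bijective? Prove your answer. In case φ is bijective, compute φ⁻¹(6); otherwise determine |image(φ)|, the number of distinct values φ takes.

φ(1) = 1^24 = 1.
φ(7): Repeated squaring mod 50: 7^1 ≡ 7, 7^2 ≡ 7² = 49, 7^4 ≡ 49² = 2401 ≡ 1, 7^8 ≡ 1² = 1, 7^16 ≡ 1² = 1. Since 24 = 16 + 8, 7^24 ≡ 1·1: 1·1 = 1. So 7^24 ≡ 1 (mod 50).
So φ(1) = φ(7) = 1 while 1 ≠ 7, hence φ is not injective, hence not bijective.
Since φ is not bijective, we determine |image(φ)|. Computing x^24 mod 50 for each x (by repeated squaring, reducing mod 50 at every step), the values φ(0), φ(1), …, φ(49) are: 0, 1, 16, 31, 6, 25, 46, 1, 46, 11, 0, 41, 36, 11, 16, 25, 36, 21, 26, 21, 0, 31, 6, 41, 26, 25, 26, 41, 6, 31, 0, 21, 26, 21, 36, 25, 16, 11, 36, 41, 0, 11, 46, 1, 46, 25, 6, 31, 16, 1.
The distinct values are {0, 1, 6, 11, 16, 21, 25, 26, 31, 36, 41, 46}; there are 12 of them.

12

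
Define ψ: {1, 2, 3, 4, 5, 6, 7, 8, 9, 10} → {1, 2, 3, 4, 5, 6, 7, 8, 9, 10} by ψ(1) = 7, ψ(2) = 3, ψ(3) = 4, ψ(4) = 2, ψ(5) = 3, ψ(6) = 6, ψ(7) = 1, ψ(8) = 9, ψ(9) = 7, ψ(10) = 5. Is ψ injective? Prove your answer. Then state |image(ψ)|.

ψ(2) = 3 = ψ(5) with 2 ≠ 5, so ψ is not injective.
The image of ψ is {1, 2, 3, 4, 5, 6, 7, 9}, which has 8 elements.

8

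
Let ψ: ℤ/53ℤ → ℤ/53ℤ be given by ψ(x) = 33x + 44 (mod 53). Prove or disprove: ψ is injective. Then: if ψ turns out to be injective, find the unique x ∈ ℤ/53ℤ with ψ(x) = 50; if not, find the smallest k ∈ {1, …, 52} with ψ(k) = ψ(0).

5

Suppose ψ(s) = ψ(t) in ℤ/53ℤ. Then 33s + 44 ≡ 33t + 44 (mod 53), hence 33(s − t) ≡ 0 (mod 53).
Since gcd(33, 53) = 1, 33 is invertible modulo 53, hence s − t ≡ 0 (mod 53), i.e. s = t.
Thus ψ is injective.
We now compute 33⁻¹ mod 53 explicitly. Euclid's algorithm: 53 = 1·33 + 20, 33 = 1·20 + 13, 20 = 1·13 + 7, 13 = 1·7 + 6, 7 = 1·6 + 1; back-substituting gives 1 = 45·33 − 28·53, so 33⁻¹ ≡ 45 (mod 53).
Since ψ is injective, we find ψ⁻¹(50): we need 33x ≡ 50 − 44 ≡ 6 (mod 53). Using 33⁻¹ = 45: x ≡ 45·6 = 270 = 5·53 + 5, so x = 5.
Check: ψ(5) = 33·5 + 44 = 209 = 3·53 + 50 ≡ 50 (mod 53).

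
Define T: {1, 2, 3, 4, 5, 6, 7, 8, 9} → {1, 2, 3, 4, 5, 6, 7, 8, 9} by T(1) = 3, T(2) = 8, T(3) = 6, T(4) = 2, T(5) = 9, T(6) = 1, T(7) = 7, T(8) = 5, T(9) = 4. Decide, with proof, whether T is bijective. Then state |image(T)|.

9

The values 3, 8, 6, 2, 9, 1, 7, 5, 4 are a permutation of {1, 2, 3, 4, 5, 6, 7, 8, 9}: each element appears exactly once.
So T is injective and surjective, hence bijective.
The image of T is {1, 2, 3, 4, 5, 6, 7, 8, 9}, which has 9 elements.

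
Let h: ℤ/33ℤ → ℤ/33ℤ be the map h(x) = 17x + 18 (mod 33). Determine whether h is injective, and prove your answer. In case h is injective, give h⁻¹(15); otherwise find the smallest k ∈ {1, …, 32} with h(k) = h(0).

Recall: h is injective if h(s) = h(t) implies s = t.
If h(s) = h(t), then 17s ≡ 17t (mod 33). Because gcd(17, 33) = 1, we may cancel 17 to get s ≡ t (mod 33).
Thus h is injective.
We now compute 17⁻¹ mod 33 explicitly. Euclid's algorithm: 33 = 1·17 + 16, 17 = 1·16 + 1; back-substituting gives 1 = 2·17 − 1·33, so 17⁻¹ ≡ 2 (mod 33).
Since h is injective, we compute h⁻¹(15): solve 17x + 18 ≡ 15 (mod 33), i.e. 17x ≡ 30 (mod 33).
Multiplying by 17⁻¹ = 2 gives x ≡ 2·30 = 60 = 1·33 + 27 ≡ 27 (mod 33).
Check: h(27) = 17·27 + 18 = 477 = 14·33 + 15 ≡ 15 (mod 33).

27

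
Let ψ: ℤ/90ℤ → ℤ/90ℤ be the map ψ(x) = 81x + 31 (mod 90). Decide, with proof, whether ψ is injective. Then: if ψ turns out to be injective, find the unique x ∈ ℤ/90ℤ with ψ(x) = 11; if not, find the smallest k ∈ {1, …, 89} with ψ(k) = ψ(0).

Recall that ψ is injective if ψ(u) = ψ(v) implies u = v.
We have gcd(81, 90) = 9 > 1. Taking u = 0 and v = 10: ψ(0) = 31 and ψ(10) = 81·10 + 31 = 841 ≡ 31 (mod 90).
So ψ(0) = ψ(10) while 0 ≠ 10, thus ψ is not injective.
Since ψ is not injective, we find the least positive k with ψ(k) = ψ(0): this means 81k ≡ 0 (mod 90), i.e. 90 ∣ 81k. Since gcd(81, 90) = 9, dividing through by 9 this holds exactly when 10 ∣ 9k, and as gcd(9, 10) = 1, exactly when 10 ∣ k.
The smallest positive such k is 10.

10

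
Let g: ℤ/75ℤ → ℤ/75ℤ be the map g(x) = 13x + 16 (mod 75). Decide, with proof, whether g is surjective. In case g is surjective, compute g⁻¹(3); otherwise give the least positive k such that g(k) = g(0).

74

Since gcd(13, 75) = 1, 13 is invertible modulo 75. Euclid's algorithm: 75 = 5·13 + 10, 13 = 1·10 + 3, 10 = 3·3 + 1; back-substituting gives 1 = 52·13 − 9·75, so 13⁻¹ ≡ 52 (mod 75).
Then y ↦ 52(y − 16) is a two-sided inverse to g, so every y ∈ ℤ/75ℤ has a preimage.
Therefore g is surjective.
Since g is surjective, we compute g⁻¹(3): solve 13x + 16 ≡ 3 (mod 75), i.e. 13x ≡ 62 (mod 75).
Multiplying by 13⁻¹ = 52 gives x ≡ 52·62 = 3224 = 42·75 + 74 ≡ 74 (mod 75).
Check: g(74) = 13·74 + 16 = 978 = 13·75 + 3 ≡ 3 (mod 75).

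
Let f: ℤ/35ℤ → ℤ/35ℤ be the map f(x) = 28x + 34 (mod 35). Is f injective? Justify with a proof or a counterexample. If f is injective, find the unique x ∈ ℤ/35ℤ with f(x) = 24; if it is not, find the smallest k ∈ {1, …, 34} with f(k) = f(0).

We have gcd(28, 35) = 7 > 1. Taking a = 0 and b = 5: f(0) = 34 and f(5) = 28·5 + 34 = 174 ≡ 34 (mod 35).
So f(0) = f(5) while 0 ≠ 5, so f is not injective.
Since f is not injective, we find the least positive k with f(k) = f(0): this means 28k ≡ 0 (mod 35), i.e. 35 ∣ 28k. Since gcd(28, 35) = 7, dividing through by 7 this holds exactly when 5 ∣ 4k, and as gcd(4, 5) = 1, exactly when 5 ∣ k.
The smallest positive such k is 5.

5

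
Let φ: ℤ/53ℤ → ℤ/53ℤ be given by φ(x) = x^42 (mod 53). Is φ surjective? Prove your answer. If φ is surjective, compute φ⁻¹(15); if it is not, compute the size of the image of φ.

27

φ(26): Repeated squaring mod 53: 26^1 ≡ 26, 26^2 ≡ 26² = 676 ≡ 40, 26^4 ≡ 40² = 1600 ≡ 10, 26^8 ≡ 10² = 100 ≡ 47, 26^16 ≡ 47² = 2209 ≡ 36, 26^32 ≡ 36² = 1296 ≡ 24. Since 42 = 32 + 8 + 2, 26^42 ≡ 24·47·40: 24·47 = 1128 ≡ 15, then 15·40 = 600 ≡ 17. So 26^42 ≡ 17 (mod 53).
φ(27): Repeated squaring mod 53: 27^1 ≡ 27, 27^2 ≡ 27² = 729 ≡ 40, 27^4 ≡ 40² = 1600 ≡ 10, 27^8 ≡ 10² = 100 ≡ 47, 27^16 ≡ 47² = 2209 ≡ 36, 27^32 ≡ 36² = 1296 ≡ 24. Since 42 = 32 + 8 + 2, 27^42 ≡ 24·47·40: 24·47 = 1128 ≡ 15, then 15·40 = 600 ≡ 17. So 27^42 ≡ 17 (mod 53).
So φ(26) = φ(27) = 17 while 26 ≠ 27, thus φ is not injective.
A non-injective map from the 53-element set ℤ/53ℤ to itself takes at most 52 distinct values, so it cannot be surjective. Therefore φ is not surjective.
Since φ is not surjective, we determine |image(φ)|. Computing x^42 mod 53 for each x (by repeated squaring, reducing mod 53 at every step), the values φ(0), φ(1), …, φ(52) are: 0, 1, 25, 38, 42, 40, 49, 28, 43, 13, 46, 47, 6, 24, 11, 36, 15, 16, 7, 29, 37, 4, 9, 52, 44, 10, 17, 17, 10, 44, 52, 9, 4, 37, 29, 7, 16, 15, 36, 11, 24, 6, 47, 46, 13, 43, 28, 49, 40, 42, 38, 25, 1.
The distinct values are {0, 1, 4, 6, 7, 9, 10, 11, 13, 15, 16, 17, 24, 25, 28, 29, 36, 37, 38, 40, 42, 43, 44, 46, 47, 49, 52}; there are 27 of them.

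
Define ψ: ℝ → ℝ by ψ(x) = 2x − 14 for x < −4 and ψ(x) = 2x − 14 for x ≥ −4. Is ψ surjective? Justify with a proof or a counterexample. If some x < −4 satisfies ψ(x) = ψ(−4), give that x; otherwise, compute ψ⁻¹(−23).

-9/2

Both pieces are strictly increasing (slopes 2 and 2), so each is injective on its own interval.
The left piece maps (−∞, −4) onto (−∞, −22); the right piece maps [−4, ∞) onto [−22, ∞).
These images together cover ℝ, so ψ is surjective.
Because the two images are disjoint, no x < −4 has ψ(x) = ψ(−4), so we compute ψ⁻¹(−23): −23 lies in (−∞, −22), so solve 2x − 14 = −23: x = (−23 + 14)/2 = −9/2.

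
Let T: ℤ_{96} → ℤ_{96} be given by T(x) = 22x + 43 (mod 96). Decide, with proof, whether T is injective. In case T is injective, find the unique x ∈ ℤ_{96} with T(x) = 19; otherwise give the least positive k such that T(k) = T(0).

48

We have gcd(22, 96) = 2 > 1. Taking x_1 = 0 and x_2 = 48: T(0) = 43 and T(48) = 22·48 + 43 = 1099 ≡ 43 (mod 96).
So T(0) = T(48) while 0 ≠ 48, hence T is not injective.
Since T is not injective, we find the least positive k with T(k) = T(0): this means 22k ≡ 0 (mod 96), i.e. 96 ∣ 22k. Since gcd(22, 96) = 2, dividing through by 2 this holds exactly when 48 ∣ 11k, and as gcd(11, 48) = 1, exactly when 48 ∣ k.
The smallest positive such k is 48.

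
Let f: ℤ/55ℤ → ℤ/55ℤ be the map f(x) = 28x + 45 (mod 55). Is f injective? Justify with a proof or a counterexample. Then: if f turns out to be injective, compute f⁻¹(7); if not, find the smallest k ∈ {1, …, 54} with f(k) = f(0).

34

If f(x_1) = f(x_2), then 28x_1 ≡ 28x_2 (mod 55). Because gcd(28, 55) = 1, we may cancel 28 to get x_1 ≡ x_2 (mod 55).
Hence f is injective.
We now compute 28⁻¹ mod 55 explicitly. Euclid's algorithm: 55 = 1·28 + 27, 28 = 1·27 + 1; back-substituting gives 1 = 2·28 − 1·55, so 28⁻¹ ≡ 2 (mod 55).
Since f is injective, we find f⁻¹(7): we need 28x ≡ 7 − 45 ≡ 17 (mod 55). Using 28⁻¹ = 2: x ≡ 2·17 = 34, so x = 34.
Check: f(34) = 28·34 + 45 = 997 = 18·55 + 7 ≡ 7 (mod 55).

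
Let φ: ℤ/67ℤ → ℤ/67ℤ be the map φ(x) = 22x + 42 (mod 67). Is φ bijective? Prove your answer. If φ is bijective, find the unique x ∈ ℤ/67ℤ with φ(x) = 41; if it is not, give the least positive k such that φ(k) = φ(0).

3

Suppose φ(a) = φ(b) in ℤ/67ℤ. Then 22a + 42 ≡ 22b + 42 (mod 67), so 22(a − b) ≡ 0 (mod 67).
Since gcd(22, 67) = 1, 22 is invertible modulo 67, so a − b ≡ 0 (mod 67), i.e. a = b.
We now compute 22⁻¹ mod 67 explicitly. Euclid's algorithm: 67 = 3·22 + 1; back-substituting gives 1 = 64·22 − 21·67, so 22⁻¹ ≡ 64 (mod 67).
Then y ↦ 64(y − 42) is a two-sided inverse to φ, so every y ∈ ℤ/67ℤ has a preimage.
Hence φ is bijective.
Since φ is bijective, we find φ⁻¹(41): we need 22x ≡ 41 − 42 ≡ 66 (mod 67). Using 22⁻¹ = 64: x ≡ 64·66 = 4224 = 63·67 + 3, so x = 3.
Check: φ(3) = 22·3 + 42 = 108 = 1·67 + 41 ≡ 41 (mod 67).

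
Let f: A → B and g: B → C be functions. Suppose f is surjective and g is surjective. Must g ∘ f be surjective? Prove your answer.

surjective

Let c ∈ C. Since g is surjective, there is b ∈ B with g(b) = c. Since f is surjective, there is a ∈ A with f(a) = b.
Then (g ∘ f)(a) = g(b) = c. Therefore g ∘ f is surjective.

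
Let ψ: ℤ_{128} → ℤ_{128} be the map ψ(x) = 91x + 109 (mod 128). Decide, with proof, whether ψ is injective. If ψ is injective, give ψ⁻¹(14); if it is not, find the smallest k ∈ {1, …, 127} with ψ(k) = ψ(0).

Suppose ψ(s) = ψ(t) in ℤ_{128}. Then 91s + 109 ≡ 91t + 109 (mod 128), so 91(s − t) ≡ 0 (mod 128).
Since gcd(91, 128) = 1, 91 is invertible modulo 128, so s − t ≡ 0 (mod 128), i.e. s = t.
Hence ψ is injective.
We now compute 91⁻¹ mod 128 explicitly. Euclid's algorithm: 128 = 1·91 + 37, 91 = 2·37 + 17, 37 = 2·17 + 3, 17 = 5·3 + 2, 3 = 1·2 + 1; back-substituting gives 1 = 83·91 − 59·128, so 91⁻¹ ≡ 83 (mod 128).
Since ψ is injective, we compute ψ⁻¹(14): solve 91x + 109 ≡ 14 (mod 128), i.e. 91x ≡ 33 (mod 128).
Multiplying by 91⁻¹ = 83 gives x ≡ 83·33 = 2739 = 21·128 + 51 ≡ 51 (mod 128).
Check: ψ(51) = 91·51 + 109 = 4750 = 37·128 + 14 ≡ 14 (mod 128).

51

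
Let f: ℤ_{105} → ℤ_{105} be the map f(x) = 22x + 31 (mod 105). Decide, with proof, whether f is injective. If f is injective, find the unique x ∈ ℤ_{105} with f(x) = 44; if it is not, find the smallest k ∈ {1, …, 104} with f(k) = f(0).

34

If f(u) = f(v), then 22u ≡ 22v (mod 105). Because gcd(22, 105) = 1, we may cancel 22 to get u ≡ v (mod 105).
Thus f is injective.
We now compute 22⁻¹ mod 105 explicitly. Euclid's algorithm: 105 = 4·22 + 17, 22 = 1·17 + 5, 17 = 3·5 + 2, 5 = 2·2 + 1; back-substituting gives 1 = 43·22 − 9·105, so 22⁻¹ ≡ 43 (mod 105).
Since f is injective, we find f⁻¹(44): we need 22x ≡ 44 − 31 ≡ 13 (mod 105). Using 22⁻¹ = 43: x ≡ 43·13 = 559 = 5·105 + 34, so x = 34.
Check: f(34) = 22·34 + 31 = 779 = 7·105 + 44 ≡ 44 (mod 105).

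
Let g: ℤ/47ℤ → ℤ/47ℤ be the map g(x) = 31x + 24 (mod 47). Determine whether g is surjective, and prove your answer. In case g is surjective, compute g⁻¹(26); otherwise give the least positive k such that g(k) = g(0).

41

Since gcd(31, 47) = 1, 31 is invertible modulo 47. Euclid's algorithm: 47 = 1·31 + 16, 31 = 1·16 + 15, 16 = 1·15 + 1; back-substituting gives 1 = 44·31 − 29·47, so 31⁻¹ ≡ 44 (mod 47).
Then y ↦ 44(y − 24) is a two-sided inverse to g, so every y ∈ ℤ/47ℤ has a preimage.
Hence g is surjective.
Since g is surjective, we compute g⁻¹(26): solve 31x + 24 ≡ 26 (mod 47), i.e. 31x ≡ 2 (mod 47).
Multiplying by 31⁻¹ = 44 gives x ≡ 44·2 = 88 = 1·47 + 41 ≡ 41 (mod 47).
Check: g(41) = 31·41 + 24 = 1295 = 27·47 + 26 ≡ 26 (mod 47).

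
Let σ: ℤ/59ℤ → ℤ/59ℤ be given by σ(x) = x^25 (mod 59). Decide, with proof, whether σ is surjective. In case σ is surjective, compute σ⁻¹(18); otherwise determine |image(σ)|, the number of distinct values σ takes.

Since 59 is prime, the nonzero elements of ℤ/59ℤ form a cyclic group of order 58.
As gcd(25, 58) = 1, raising to the 25th power is a bijection on this group: if s^25 ≡ t^25 then (st^{−1})^25 = 1, and the only element of order dividing gcd(25, 58) = 1 is 1, so s = t.
With σ(0) = 0 this makes σ injective on all of ℤ/59ℤ, hence bijective (finite equal-size domain and codomain). In particular σ is surjective.
Since σ is surjective, we find the preimage of 18. The inverse of x ↦ x^25 on (ℤ/59ℤ)^× is x ↦ x^7, because 25·7 = 175 = 3·58 + 1 ≡ 1 (mod 58) and x^{58} = 1 for x ≠ 0 (Fermat). So σ⁻¹(18) = 18^7 mod 59.
Repeated squaring mod 59: 18^1 ≡ 18, 18^2 ≡ 18² = 324 ≡ 29, 18^4 ≡ 29² = 841 ≡ 15. Since 7 = 4 + 2 + 1, 18^7 ≡ 15·29·18: 15·29 = 435 ≡ 22, then 22·18 = 396 ≡ 42. So 18^7 ≡ 42 (mod 59).
Hence σ⁻¹(18) = 42.

42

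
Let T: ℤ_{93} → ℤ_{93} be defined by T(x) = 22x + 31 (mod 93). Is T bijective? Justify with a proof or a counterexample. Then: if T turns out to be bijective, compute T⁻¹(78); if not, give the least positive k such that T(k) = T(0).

74

By definition, T is injective if T(x_1) = T(x_2) implies x_1 = x_2.
If T(x_1) = T(x_2), then 22x_1 ≡ 22x_2 (mod 93). Because gcd(22, 93) = 1, we may cancel 22 to get x_1 ≡ x_2 (mod 93).
We now compute 22⁻¹ mod 93 explicitly. Euclid's algorithm: 93 = 4·22 + 5, 22 = 4·5 + 2, 5 = 2·2 + 1; back-substituting gives 1 = 55·22 − 13·93, so 22⁻¹ ≡ 55 (mod 93).
For any y ∈ ℤ_{93}, x = 55(y − 31) mod 93 satisfies T(x) = 22·55(y − 31) + 31 ≡ y (since 22·55 ≡ 1 mod 93). So every y has a preimage.
Therefore T is bijective.
Since T is bijective, we find T⁻¹(78): we need 22x ≡ 78 − 31 ≡ 47 (mod 93). Using 22⁻¹ = 55: x ≡ 55·47 = 2585 = 27·93 + 74, so x = 74.
Check: T(74) = 22·74 + 31 = 1659 = 17·93 + 78 ≡ 78 (mod 93).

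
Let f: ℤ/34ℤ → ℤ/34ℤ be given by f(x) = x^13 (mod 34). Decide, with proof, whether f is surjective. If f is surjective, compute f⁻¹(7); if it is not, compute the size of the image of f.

11

Computing x^13 mod 34 for each x (by repeated squaring, reducing mod 34 at every step), the values f(0), f(1), …, f(33) are: 0, 1, 32, 29, 4, 3, 10, 23, 26, 25, 28, 7, 14, 13, 22, 19, 16, 17, 18, 15, 12, 21, 20, 27, 6, 9, 8, 11, 24, 31, 30, 5, 2, 33.
Every element of ℤ/34ℤ appears exactly once in this list, so f is a bijection, and in particular surjective.
Since f is surjective, we read off the preimage of 7 from the same table: f(11) = 7, so f⁻¹(7) = 11.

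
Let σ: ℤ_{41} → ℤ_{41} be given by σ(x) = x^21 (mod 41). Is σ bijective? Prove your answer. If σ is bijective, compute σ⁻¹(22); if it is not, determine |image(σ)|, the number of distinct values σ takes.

19

Since 41 is prime, the nonzero elements of ℤ_{41} form a cyclic group of order 40.
As gcd(21, 40) = 1, raising to the 21st power is a bijection on this group: if u^21 ≡ v^21 then (uv^{−1})^21 = 1, and the only element of order dividing gcd(21, 40) = 1 is 1, so u = v.
With σ(0) = 0 this makes σ injective on all of ℤ_{41}, hence bijective (finite equal-size domain and codomain). In particular σ is bijective.
Since σ is bijective, we find the preimage of 22. The inverse of x ↦ x^21 on (ℤ_{41})^× is x ↦ x^21, because 21·21 = 441 = 11·40 + 1 ≡ 1 (mod 40) and x^{40} = 1 for x ≠ 0 (Fermat). So σ⁻¹(22) = 22^21 mod 41.
Repeated squaring mod 41: 22^1 ≡ 22, 22^2 ≡ 22² = 484 ≡ 33, 22^4 ≡ 33² = 1089 ≡ 23, 22^8 ≡ 23² = 529 ≡ 37, 22^16 ≡ 37² = 1369 ≡ 16. Since 21 = 16 + 4 + 1, 22^21 ≡ 16·23·22: 16·23 = 368 ≡ 40, then 40·22 = 880 ≡ 19. So 22^21 ≡ 19 (mod 41).
Hence σ⁻¹(22) = 19.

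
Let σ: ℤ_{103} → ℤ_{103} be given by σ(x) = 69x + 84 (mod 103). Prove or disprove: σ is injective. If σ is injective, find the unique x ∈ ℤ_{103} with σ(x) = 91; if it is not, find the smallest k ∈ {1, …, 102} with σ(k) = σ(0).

By definition, σ is injective when σ(u) = σ(v) forces u = v.
If σ(u) = σ(v), then 69u ≡ 69v (mod 103). Because gcd(69, 103) = 1, we may cancel 69 to get u ≡ v (mod 103).
Hence σ is injective.
We now compute 69⁻¹ mod 103 explicitly. Euclid's algorithm: 103 = 1·69 + 34, 69 = 2·34 + 1; back-substituting gives 1 = 3·69 − 2·103, so 69⁻¹ ≡ 3 (mod 103).
Since σ is injective, we find σ⁻¹(91): we need 69x ≡ 91 − 84 ≡ 7 (mod 103). Using 69⁻¹ = 3: x ≡ 3·7 = 21, so x = 21.
Check: σ(21) = 69·21 + 84 = 1533 = 14·103 + 91 ≡ 91 (mod 103).

21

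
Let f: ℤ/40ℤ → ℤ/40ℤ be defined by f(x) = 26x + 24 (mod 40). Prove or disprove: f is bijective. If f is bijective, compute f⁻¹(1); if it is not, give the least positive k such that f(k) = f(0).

20

We have gcd(26, 40) = 2 > 1. Taking u = 0 and v = 20: f(0) = 24 and f(20) = 26·20 + 24 = 544 ≡ 24 (mod 40).
So f(0) = f(20) while 0 ≠ 20, so f is not injective, hence not bijective.
Since f is not bijective, we find the least positive k with f(k) = f(0): this means 26k ≡ 0 (mod 40), i.e. 40 ∣ 26k. Since gcd(26, 40) = 2, dividing through by 2 this holds exactly when 20 ∣ 13k, and as gcd(13, 20) = 1, exactly when 20 ∣ k.
The smallest positive such k is 20.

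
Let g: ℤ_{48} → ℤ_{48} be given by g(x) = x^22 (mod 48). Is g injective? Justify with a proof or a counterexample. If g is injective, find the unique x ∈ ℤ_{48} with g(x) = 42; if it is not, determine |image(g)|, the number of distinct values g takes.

g(2): Repeated squaring mod 48: 2^1 ≡ 2, 2^2 ≡ 2² = 4, 2^4 ≡ 4² = 16, 2^8 ≡ 16² = 256 ≡ 16, 2^16 ≡ 16² = 256 ≡ 16. Since 22 = 16 + 4 + 2, 2^22 ≡ 16·16·4: 16·16 = 256 ≡ 16, then 16·4 = 64 ≡ 16. So 2^22 ≡ 16 (mod 48).
g(4): Repeated squaring mod 48: 4^1 ≡ 4, 4^2 ≡ 4² = 16, 4^4 ≡ 16² = 256 ≡ 16, 4^8 ≡ 16² = 256 ≡ 16, 4^16 ≡ 16² = 256 ≡ 16. Since 22 = 16 + 4 + 2, 4^22 ≡ 16·16·16: 16·16 = 256 ≡ 16, then 16·16 = 256 ≡ 16. So 4^22 ≡ 16 (mod 48).
So g(2) = g(4) = 16 while 2 ≠ 4, so g is not injective.
Since g is not injective, we determine |image(g)|. Computing x^22 mod 48 for each x (by repeated squaring, reducing mod 48 at every step), the values g(0), g(1), …, g(47) are: 0, 1, 16, 9, 16, 25, 0, 1, 16, 33, 16, 25, 0, 25, 16, 33, 16, 1, 0, 25, 16, 9, 16, 1, 0, 1, 16, 9, 16, 25, 0, 1, 16, 33, 16, 25, 0, 25, 16, 33, 16, 1, 0, 25, 16, 9, 16, 1.
The distinct values are {0, 1, 9, 16, 25, 33}; there are 6 of them.

6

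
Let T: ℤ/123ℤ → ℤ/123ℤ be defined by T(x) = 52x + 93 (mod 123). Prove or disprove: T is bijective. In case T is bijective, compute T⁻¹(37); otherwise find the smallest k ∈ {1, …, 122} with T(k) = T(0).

Recall that injectivity means: for all a, b in the domain, T(a) = T(b) implies a = b.
If T(a) = T(b), then 52a ≡ 52b (mod 123). Because gcd(52, 123) = 1, we may cancel 52 to get a ≡ b (mod 123).
We now compute 52⁻¹ mod 123 explicitly. Euclid's algorithm: 123 = 2·52 + 19, 52 = 2·19 + 14, 19 = 1·14 + 5, 14 = 2·5 + 4, 5 = 1·4 + 1; back-substituting gives 1 = 97·52 − 41·123, so 52⁻¹ ≡ 97 (mod 123).
For any y ∈ ℤ/123ℤ, x = 97(y − 93) mod 123 satisfies T(x) = 52·97(y − 93) + 93 ≡ y (since 52·97 ≡ 1 mod 123). So every y has a preimage.
Hence T is bijective.
Since T is bijective, we compute T⁻¹(37): solve 52x + 93 ≡ 37 (mod 123), i.e. 52x ≡ 67 (mod 123).
Multiplying by 52⁻¹ = 97 gives x ≡ 97·67 = 6499 = 52·123 + 103 ≡ 103 (mod 123).
Check: T(103) = 52·103 + 93 = 5449 = 44·123 + 37 ≡ 37 (mod 123).

103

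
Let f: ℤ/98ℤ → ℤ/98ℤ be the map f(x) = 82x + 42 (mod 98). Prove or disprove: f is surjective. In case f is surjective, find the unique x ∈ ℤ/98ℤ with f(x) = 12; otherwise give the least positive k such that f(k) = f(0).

Since gcd(82, 98) = 2, we have 82x ≡ 0 (mod 2) for all x, so f(x) ≡ 0 (mod 2).
But 1 ≢ 0 (mod 2), so 1 ∈ ℤ/98ℤ has no preimage. Thus f is not surjective.
Since f is not surjective, we find the least positive k with f(k) = f(0): this means 82k ≡ 0 (mod 98), i.e. 98 ∣ 82k. Since gcd(82, 98) = 2, dividing through by 2 this holds exactly when 49 ∣ 41k, and as gcd(41, 49) = 1, exactly when 49 ∣ k.
The smallest positive such k is 49.

49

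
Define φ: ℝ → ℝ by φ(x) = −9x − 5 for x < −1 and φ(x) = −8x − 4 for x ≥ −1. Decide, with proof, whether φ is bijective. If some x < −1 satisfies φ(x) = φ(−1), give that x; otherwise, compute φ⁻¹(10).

Both pieces are strictly decreasing (slopes −9 and −8), so each is injective on its own interval.
The left piece maps (−∞, −1) onto (4, ∞); the right piece maps [−1, ∞) onto (−∞, 4].
Since 4 = 4, the images partition ℝ: φ is injective and surjective, hence bijective.
Because the two images are disjoint, no x < −1 has φ(x) = φ(−1), so we compute φ⁻¹(10): 10 lies in (4, ∞), so solve −9x − 5 = 10: x = (10 + 5)/(−9) = −5/3.

-5/3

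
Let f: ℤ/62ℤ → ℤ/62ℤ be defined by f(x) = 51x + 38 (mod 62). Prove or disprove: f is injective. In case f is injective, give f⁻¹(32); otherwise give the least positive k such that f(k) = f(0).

40

Recall: f is injective when f(u) = f(v) forces u = v.
If f(u) = f(v), then 51u ≡ 51v (mod 62). Because gcd(51, 62) = 1, we may cancel 51 to get u ≡ v (mod 62).
Thus f is injective.
We now compute 51⁻¹ mod 62 explicitly. Euclid's algorithm: 62 = 1·51 + 11, 51 = 4·11 + 7, 11 = 1·7 + 4, 7 = 1·4 + 3, 4 = 1·3 + 1; back-substituting gives 1 = 45·51 − 37·62, so 51⁻¹ ≡ 45 (mod 62).
Since f is injective, we compute f⁻¹(32): solve 51x + 38 ≡ 32 (mod 62), i.e. 51x ≡ 56 (mod 62).
Multiplying by 51⁻¹ = 45 gives x ≡ 45·56 = 2520 = 40·62 + 40 ≡ 40 (mod 62).
Check: f(40) = 51·40 + 38 = 2078 = 33·62 + 32 ≡ 32 (mod 62).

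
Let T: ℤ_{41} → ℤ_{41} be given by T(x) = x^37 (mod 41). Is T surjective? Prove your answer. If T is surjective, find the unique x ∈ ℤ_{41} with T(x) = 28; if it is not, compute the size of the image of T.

30

Since 41 is prime, the nonzero elements of ℤ_{41} form a cyclic group of order 40.
As gcd(37, 40) = 1, raising to the 37th power is a bijection on this group: if a^37 ≡ b^37 then (ab^{−1})^37 = 1, and the only element of order dividing gcd(37, 40) = 1 is 1, so a = b.
With T(0) = 0 this makes T injective on all of ℤ_{41}, hence bijective (finite equal-size domain and codomain). In particular T is surjective.
Since T is surjective, we find the preimage of 28. The inverse of x ↦ x^37 on (ℤ_{41})^× is x ↦ x^13, because 37·13 = 481 = 12·40 + 1 ≡ 1 (mod 40) and x^{40} = 1 for x ≠ 0 (Fermat). So T⁻¹(28) = 28^13 mod 41.
Repeated squaring mod 41: 28^1 ≡ 28, 28^2 ≡ 28² = 784 ≡ 5, 28^4 ≡ 5² = 25, 28^8 ≡ 25² = 625 ≡ 10. Since 13 = 8 + 4 + 1, 28^13 ≡ 10·25·28: 10·25 = 250 ≡ 4, then 4·28 = 112 ≡ 30. So 28^13 ≡ 30 (mod 41).
Hence T⁻¹(28) = 30.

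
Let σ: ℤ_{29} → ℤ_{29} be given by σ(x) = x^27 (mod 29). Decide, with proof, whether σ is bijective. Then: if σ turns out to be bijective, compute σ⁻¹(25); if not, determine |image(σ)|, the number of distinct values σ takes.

7

Since 29 is prime, the nonzero elements of ℤ_{29} form a cyclic group of order 28.
As gcd(27, 28) = 1, raising to the 27th power is a bijection on this group: if a^27 ≡ b^27 then (ab^{−1})^27 = 1, and the only element of order dividing gcd(27, 28) = 1 is 1, so a = b.
With σ(0) = 0 this makes σ injective on all of ℤ_{29}, hence bijective (finite equal-size domain and codomain). In particular σ is bijective.
Since σ is bijective, we find the preimage of 25. The inverse of x ↦ x^27 on (ℤ_{29})^× is x ↦ x^27, because 27·27 = 729 = 26·28 + 1 ≡ 1 (mod 28) and x^{28} = 1 for x ≠ 0 (Fermat). So σ⁻¹(25) = 25^27 mod 29.
Repeated squaring mod 29: 25^1 ≡ 25, 25^2 ≡ 25² = 625 ≡ 16, 25^4 ≡ 16² = 256 ≡ 24, 25^8 ≡ 24² = 576 ≡ 25, 25^16 ≡ 25² = 625 ≡ 16. Since 27 = 16 + 8 + 2 + 1, 25^27 ≡ 16·25·16·25: 16·25 = 400 ≡ 23, then 23·16 = 368 ≡ 20, then 20·25 = 500 ≡ 7. So 25^27 ≡ 7 (mod 29).
Hence σ⁻¹(25) = 7.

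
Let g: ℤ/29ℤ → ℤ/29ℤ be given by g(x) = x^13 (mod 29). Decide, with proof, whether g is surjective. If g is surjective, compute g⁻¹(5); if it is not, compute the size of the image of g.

6

Since 29 is prime, the nonzero elements of ℤ/29ℤ form a cyclic group of order 28.
As gcd(13, 28) = 1, raising to the 13th power is a bijection on this group: if a^13 ≡ b^13 then (ab^{−1})^13 = 1, and the only element of order dividing gcd(13, 28) = 1 is 1, so a = b.
With g(0) = 0 this makes g injective on all of ℤ/29ℤ, hence bijective (finite equal-size domain and codomain). In particular g is surjective.
Since g is surjective, we find the preimage of 5. The inverse of x ↦ x^13 on (ℤ/29ℤ)^× is x ↦ x^13, because 13·13 = 169 = 6·28 + 1 ≡ 1 (mod 28) and x^{28} = 1 for x ≠ 0 (Fermat). So g⁻¹(5) = 5^13 mod 29.
Repeated squaring mod 29: 5^1 ≡ 5, 5^2 ≡ 5² = 25, 5^4 ≡ 25² = 625 ≡ 16, 5^8 ≡ 16² = 256 ≡ 24. Since 13 = 8 + 4 + 1, 5^13 ≡ 24·16·5: 24·16 = 384 ≡ 7, then 7·5 = 35 ≡ 6. So 5^13 ≡ 6 (mod 29).
Hence g⁻¹(5) = 6.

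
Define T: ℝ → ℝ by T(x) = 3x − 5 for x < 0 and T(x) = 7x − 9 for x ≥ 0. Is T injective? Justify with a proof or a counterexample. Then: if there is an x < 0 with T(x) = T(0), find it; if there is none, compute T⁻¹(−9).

-4/3

Both pieces are strictly increasing (slopes 3 and 7), so each is injective on its own interval.
The left piece maps (−∞, 0) onto (−∞, −5); the right piece maps [0, ∞) onto [−9, ∞).
These images overlap. In particular T(0) = −9 (right piece), and solving 3x − 5 = −9 on the left piece gives x = −4/3 < 0.
So T(−4/3) = T(0) with −4/3 ≠ 0, and T is not injective. This x = −4/3 is the requested value below 0.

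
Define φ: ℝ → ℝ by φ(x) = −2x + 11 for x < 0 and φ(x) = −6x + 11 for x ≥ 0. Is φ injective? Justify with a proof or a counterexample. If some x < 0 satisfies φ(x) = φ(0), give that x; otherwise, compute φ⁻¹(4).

7/6

Both pieces are strictly decreasing (slopes −2 and −6), so each is injective on its own interval.
The left piece maps (−∞, 0) onto (11, ∞); the right piece maps [0, ∞) onto (−∞, 11].
These images are disjoint, so no value is attained by both pieces. Thus φ is injective.
Because the two images are disjoint, no x < 0 has φ(x) = φ(0), so we compute φ⁻¹(4): 4 lies in (−∞, 11], so solve −6x + 11 = 4: x = (4 − 11)/(−6) = 7/6.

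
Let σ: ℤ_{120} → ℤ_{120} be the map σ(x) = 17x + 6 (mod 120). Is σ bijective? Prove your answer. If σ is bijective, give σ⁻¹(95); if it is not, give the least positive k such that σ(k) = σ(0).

97

Recall that σ is injective if σ(s) = σ(t) implies s = t.
Suppose σ(s) = σ(t) in ℤ_{120}. Then 17s + 6 ≡ 17t + 6 (mod 120), thus 17(s − t) ≡ 0 (mod 120).
Since gcd(17, 120) = 1, 17 is invertible modulo 120, hence s − t ≡ 0 (mod 120), i.e. s = t.
We now compute 17⁻¹ mod 120 explicitly. Euclid's algorithm: 120 = 7·17 + 1; back-substituting gives 1 = 113·17 − 16·120, so 17⁻¹ ≡ 113 (mod 120).
For any y ∈ ℤ_{120}, x = 113(y − 6) mod 120 satisfies σ(x) = 17·113(y − 6) + 6 ≡ y (since 17·113 ≡ 1 mod 120). So every y has a preimage.
Thus σ is bijective.
Since σ is bijective, we find σ⁻¹(95): we need 17x ≡ 95 − 6 ≡ 89 (mod 120). Using 17⁻¹ = 113: x ≡ 113·89 = 10057 = 83·120 + 97, so x = 97.
Check: σ(97) = 17·97 + 6 = 1655 = 13·120 + 95 ≡ 95 (mod 120).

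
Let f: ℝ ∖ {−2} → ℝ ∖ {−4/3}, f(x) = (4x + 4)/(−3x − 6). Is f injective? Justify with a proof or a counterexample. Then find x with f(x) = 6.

Suppose f(u) = f(v). Cross-multiplying: (4u + 4)(−3v − 6) = (4v + 4)(−3u − 6).
Expanding both sides and cancelling the symmetric terms leaves −12·(u − v) = 0. Since −12 ≠ 0, u = v. So f is injective.
Solving f(x) = 6: cross-multiplying gives 4x + 4 = 6(−3x − 6), which rearranges to 22x = −40, so x = −20/11.

-20/11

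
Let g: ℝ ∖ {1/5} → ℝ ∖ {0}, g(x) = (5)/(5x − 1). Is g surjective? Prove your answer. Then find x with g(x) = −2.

For any y ≠ 0, solving y(5x − 1) = 5 for x gives a well-defined x ≠ 1/5. So g is surjective.
Solving g(x) = −2: cross-multiplying gives 5 = −2(5x − 1), which rearranges to 10x = −3, so x = −3/10.

-3/10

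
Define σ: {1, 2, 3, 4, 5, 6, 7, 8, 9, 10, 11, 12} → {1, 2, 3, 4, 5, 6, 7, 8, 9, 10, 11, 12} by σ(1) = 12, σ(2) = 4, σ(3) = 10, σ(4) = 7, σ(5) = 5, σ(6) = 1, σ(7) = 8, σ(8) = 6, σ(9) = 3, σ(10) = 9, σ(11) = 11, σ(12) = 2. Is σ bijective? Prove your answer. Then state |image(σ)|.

The values 12, 4, 10, 7, 5, 1, 8, 6, 3, 9, 11, 2 are a permutation of {1, 2, 3, 4, 5, 6, 7, 8, 9, 10, 11, 12}: each element appears exactly once.
So σ is injective and surjective, hence bijective.
The image of σ is {1, 2, 3, 4, 5, 6, 7, 8, 9, 10, 11, 12}, which has 12 elements.

12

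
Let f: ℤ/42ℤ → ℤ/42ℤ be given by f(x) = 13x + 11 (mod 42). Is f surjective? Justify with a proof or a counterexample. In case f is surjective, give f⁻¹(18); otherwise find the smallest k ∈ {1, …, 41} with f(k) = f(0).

7

Since gcd(13, 42) = 1, 13 is invertible modulo 42. Euclid's algorithm: 42 = 3·13 + 3, 13 = 4·3 + 1; back-substituting gives 1 = 13·13 − 4·42, so 13⁻¹ ≡ 13 (mod 42).
Then y ↦ 13(y − 11) is a two-sided inverse to f, so every y ∈ ℤ/42ℤ has a preimage.
Therefore f is surjective.
Since f is surjective, we compute f⁻¹(18): solve 13x + 11 ≡ 18 (mod 42), i.e. 13x ≡ 7 (mod 42).
Multiplying by 13⁻¹ = 13 gives x ≡ 13·7 = 91 = 2·42 + 7 ≡ 7 (mod 42).
Check: f(7) = 13·7 + 11 = 102 = 2·42 + 18 ≡ 18 (mod 42).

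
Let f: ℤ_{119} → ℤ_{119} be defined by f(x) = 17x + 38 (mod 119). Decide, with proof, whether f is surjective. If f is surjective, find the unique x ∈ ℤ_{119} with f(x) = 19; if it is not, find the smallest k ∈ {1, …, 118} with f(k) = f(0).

Since gcd(17, 119) = 17, we have 17x ≡ 0 (mod 17) for all x, so f(x) ≡ 4 (mod 17).
But 0 ≢ 4 (mod 17), so 0 ∈ ℤ_{119} has no preimage. Hence f is not surjective.
Since f is not surjective, we find the least positive k with f(k) = f(0): this means 17k ≡ 0 (mod 119), i.e. 119 ∣ 17k. Since gcd(17, 119) = 17, dividing through by 17 this holds exactly when 7 ∣ k.
The smallest positive such k is 7.

7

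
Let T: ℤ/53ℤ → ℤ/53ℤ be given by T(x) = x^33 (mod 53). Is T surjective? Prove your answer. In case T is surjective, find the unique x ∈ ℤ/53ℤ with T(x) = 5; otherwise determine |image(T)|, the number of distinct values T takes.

8

Since 53 is prime, the nonzero elements of ℤ/53ℤ form a cyclic group of order 52.
As gcd(33, 52) = 1, raising to the 33rd power is a bijection on this group: if u^33 ≡ v^33 then (uv^{−1})^33 = 1, and the only element of order dividing gcd(33, 52) = 1 is 1, so u = v.
With T(0) = 0 this makes T injective on all of ℤ/53ℤ, hence bijective (finite equal-size domain and codomain). In particular T is surjective.
Since T is surjective, we find the preimage of 5. The inverse of x ↦ x^33 on (ℤ/53ℤ)^× is x ↦ x^41, because 33·41 = 1353 = 26·52 + 1 ≡ 1 (mod 52) and x^{52} = 1 for x ≠ 0 (Fermat). So T⁻¹(5) = 5^41 mod 53.
Repeated squaring mod 53: 5^1 ≡ 5, 5^2 ≡ 5² = 25, 5^4 ≡ 25² = 625 ≡ 42, 5^8 ≡ 42² = 1764 ≡ 15, 5^16 ≡ 15² = 225 ≡ 13, 5^32 ≡ 13² = 169 ≡ 10. Since 41 = 32 + 8 + 1, 5^41 ≡ 10·15·5: 10·15 = 150 ≡ 44, then 44·5 = 220 ≡ 8. So 5^41 ≡ 8 (mod 53).
Hence T⁻¹(5) = 8.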